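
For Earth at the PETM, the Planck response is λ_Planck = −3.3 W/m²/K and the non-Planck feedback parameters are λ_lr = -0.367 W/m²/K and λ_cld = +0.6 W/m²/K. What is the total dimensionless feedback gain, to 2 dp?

Convert to gains: g_lr = -0.367/3.3 = -0.1112; g_cld = 0.6/3.3 = 0.1818.
Total gain g = 0.0706.

0.07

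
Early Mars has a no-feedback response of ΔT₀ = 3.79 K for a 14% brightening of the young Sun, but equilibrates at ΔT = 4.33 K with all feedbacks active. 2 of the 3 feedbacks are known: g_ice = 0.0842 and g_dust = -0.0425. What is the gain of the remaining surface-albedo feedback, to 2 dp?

Amplification A = ΔT/ΔT₀ = 4.33/3.79 = 1.142.
Total gain g = 1 − 1/A = 1 − 1/1.142 = 0.1243.
Known gains sum to 0.0842 − 0.0425 = 0.0417.
g_alb = 0.1243 − 0.0417 = 0.08.

0.08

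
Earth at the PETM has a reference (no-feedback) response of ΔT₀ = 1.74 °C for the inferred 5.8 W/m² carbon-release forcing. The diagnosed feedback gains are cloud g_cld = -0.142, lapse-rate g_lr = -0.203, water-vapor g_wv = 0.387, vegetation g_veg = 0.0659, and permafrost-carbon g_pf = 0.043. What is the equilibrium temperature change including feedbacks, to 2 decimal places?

Total gain g = -0.142 − 0.203 + 0.387 + 0.0659 + 0.043 = 0.1509.
Amplification A = 1/(1 − 0.1509) = 1.178.
ΔT = 1.74 × 1.178 = 2.05 °C.

2.05 °C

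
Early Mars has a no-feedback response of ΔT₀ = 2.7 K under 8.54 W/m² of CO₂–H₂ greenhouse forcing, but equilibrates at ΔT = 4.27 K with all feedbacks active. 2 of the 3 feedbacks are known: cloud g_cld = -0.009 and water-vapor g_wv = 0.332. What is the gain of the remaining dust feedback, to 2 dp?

Amplification A = ΔT/ΔT₀ = 4.27/2.7 = 1.581.
Total gain g = 1 − 1/A = 1 − 1/1.581 = 0.3675.
Known gains sum to -0.009 + 0.332 = 0.323.
g_dust = 0.3675 − 0.323 = 0.04.

0.04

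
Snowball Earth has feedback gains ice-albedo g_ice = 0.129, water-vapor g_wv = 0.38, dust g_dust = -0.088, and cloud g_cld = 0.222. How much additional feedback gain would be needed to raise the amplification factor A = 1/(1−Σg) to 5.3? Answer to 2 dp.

Current total gain = 0.643.
Target gain for A = 5.3: g* = 1 − 1/5.3 = 0.8113.
Additional gain needed = 0.8113 − 0.643 = 0.17.

0.17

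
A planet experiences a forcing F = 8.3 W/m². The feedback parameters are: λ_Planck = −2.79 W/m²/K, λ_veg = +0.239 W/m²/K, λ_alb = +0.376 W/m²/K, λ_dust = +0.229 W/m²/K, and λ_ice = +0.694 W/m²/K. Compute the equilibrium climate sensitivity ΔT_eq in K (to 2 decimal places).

6.63 K

Net feedback parameter λ = (−2.79) + (+0.239) + (+0.376) + (+0.229) + (+0.694) = -1.252 W/m²/K.
ΔT = −F/λ = −8.3/(-1.252) = 6.63 K.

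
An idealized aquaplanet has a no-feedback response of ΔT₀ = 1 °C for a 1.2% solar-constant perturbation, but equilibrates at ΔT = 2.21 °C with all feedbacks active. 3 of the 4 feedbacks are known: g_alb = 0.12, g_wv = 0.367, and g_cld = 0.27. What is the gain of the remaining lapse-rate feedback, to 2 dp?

Amplification A = ΔT/ΔT₀ = 2.21/1 = 2.21.
Total gain g = 1 − 1/A = 1 − 1/2.21 = 0.5475.
Known gains sum to 0.12 + 0.367 + 0.27 = 0.757.
g_lr = 0.5475 − 0.757 = -0.21.

-0.21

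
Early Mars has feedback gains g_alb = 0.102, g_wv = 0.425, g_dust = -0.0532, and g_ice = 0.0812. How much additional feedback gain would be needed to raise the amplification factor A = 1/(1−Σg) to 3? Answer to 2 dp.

0.11

Current total gain = 0.555.
Target gain for A = 3: g* = 1 − 1/3 = 0.6667.
Additional gain needed = 0.6667 − 0.555 = 0.11.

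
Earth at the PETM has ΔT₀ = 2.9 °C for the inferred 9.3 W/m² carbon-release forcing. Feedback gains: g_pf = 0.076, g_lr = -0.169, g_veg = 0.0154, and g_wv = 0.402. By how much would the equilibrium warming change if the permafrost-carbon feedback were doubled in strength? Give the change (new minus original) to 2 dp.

Original: g = 0.3244, ΔT = 2.9/(1−0.3244) = 4.2925 °C.
With doubled permafrost-carbon: g' = 0.4004, ΔT' = 2.9/(1−0.4004) = 4.8366 °C.
Change = 4.8366 − 4.2925 = 0.54 °C.

0.54 °C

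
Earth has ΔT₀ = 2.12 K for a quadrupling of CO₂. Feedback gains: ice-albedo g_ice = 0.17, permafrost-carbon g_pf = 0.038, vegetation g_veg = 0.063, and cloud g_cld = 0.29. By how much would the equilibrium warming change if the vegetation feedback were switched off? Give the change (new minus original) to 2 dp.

-0.61 K

Original: g = 0.561, ΔT = 2.12/(1−0.561) = 4.8292 K.
Without vegetation: g' = 0.498, ΔT' = 2.12/(1−0.498) = 4.2231 K.
Change = 4.2231 − 4.8292 = -0.61 K.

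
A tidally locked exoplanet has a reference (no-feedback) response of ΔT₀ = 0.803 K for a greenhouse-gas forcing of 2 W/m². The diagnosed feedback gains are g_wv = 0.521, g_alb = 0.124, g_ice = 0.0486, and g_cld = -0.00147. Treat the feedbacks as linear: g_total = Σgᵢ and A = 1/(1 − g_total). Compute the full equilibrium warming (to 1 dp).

2.6 K

Total gain g = 0.521 + 0.124 + 0.0486 − 0.00147 = 0.69213.
Amplification A = 1/(1 − 0.69213) = 3.248.
ΔT = 0.803 × 3.248 = 2.6 K.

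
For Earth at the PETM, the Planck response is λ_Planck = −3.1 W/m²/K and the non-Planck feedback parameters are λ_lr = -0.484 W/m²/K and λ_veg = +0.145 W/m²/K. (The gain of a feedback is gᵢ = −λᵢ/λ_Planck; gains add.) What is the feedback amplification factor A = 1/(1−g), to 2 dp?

Convert to gains: g_lr = -0.484/3.1 = -0.1561; g_veg = 0.145/3.1 = 0.04677.
Total gain g = -0.10933.
A = 1/(1 + 0.10933) = 0.90.

0.90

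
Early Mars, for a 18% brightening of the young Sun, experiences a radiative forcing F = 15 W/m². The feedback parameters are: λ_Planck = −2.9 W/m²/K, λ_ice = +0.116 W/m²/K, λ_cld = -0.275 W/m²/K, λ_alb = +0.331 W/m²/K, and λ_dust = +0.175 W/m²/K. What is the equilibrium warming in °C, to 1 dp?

Net feedback parameter λ = (−2.9) + (+0.116) + (-0.275) + (+0.331) + (+0.175) = -2.553 W/m²/K.
ΔT = −F/λ = −15/(-2.553) = 5.9 °C.

5.9 °C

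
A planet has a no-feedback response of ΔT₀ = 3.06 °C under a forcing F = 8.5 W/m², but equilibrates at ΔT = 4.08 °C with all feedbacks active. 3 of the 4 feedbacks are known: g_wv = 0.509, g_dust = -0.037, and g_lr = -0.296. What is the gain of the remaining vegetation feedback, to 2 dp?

0.07

Amplification A = ΔT/ΔT₀ = 4.08/3.06 = 1.333.
Total gain g = 1 − 1/A = 1 − 1/1.333 = 0.2498.
Known gains sum to 0.509 − 0.037 − 0.296 = 0.176.
g_veg = 0.2498 − 0.176 = 0.07.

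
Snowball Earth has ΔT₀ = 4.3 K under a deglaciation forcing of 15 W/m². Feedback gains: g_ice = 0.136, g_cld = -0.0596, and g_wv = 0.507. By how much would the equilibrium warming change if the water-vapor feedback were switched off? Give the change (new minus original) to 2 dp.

-5.67 K

Original: g = 0.5834, ΔT = 4.3/(1−0.5834) = 10.3217 K.
Without water-vapor: g' = 0.0764, ΔT' = 4.3/(1−0.0764) = 4.6557 K.
Change = 4.6557 − 10.3217 = -5.67 K.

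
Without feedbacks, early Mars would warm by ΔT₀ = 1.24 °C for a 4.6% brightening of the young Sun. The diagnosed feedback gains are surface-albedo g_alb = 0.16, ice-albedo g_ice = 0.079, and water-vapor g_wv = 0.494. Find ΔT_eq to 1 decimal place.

4.6 °C

Total gain g = 0.16 + 0.079 + 0.494 = 0.733.
Amplification A = 1/(1 − 0.733) = 3.745.
ΔT = 1.24 × 3.745 = 4.6 °C.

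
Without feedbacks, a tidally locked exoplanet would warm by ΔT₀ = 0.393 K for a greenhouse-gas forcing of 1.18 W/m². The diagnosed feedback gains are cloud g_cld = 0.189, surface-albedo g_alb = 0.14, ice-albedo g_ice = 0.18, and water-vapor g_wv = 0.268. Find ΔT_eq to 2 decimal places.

Total gain g = 0.189 + 0.14 + 0.18 + 0.268 = 0.777.
Amplification A = 1/(1 − 0.777) = 4.484.
ΔT = 0.393 × 4.484 = 1.76 K.

1.76 K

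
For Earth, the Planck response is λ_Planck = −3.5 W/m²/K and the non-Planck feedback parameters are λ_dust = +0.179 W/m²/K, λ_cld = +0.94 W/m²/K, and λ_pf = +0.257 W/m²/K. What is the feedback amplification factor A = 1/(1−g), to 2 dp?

1.65

Convert to gains: g_dust = 0.179/3.5 = 0.05114; g_cld = 0.94/3.5 = 0.2686; g_pf = 0.257/3.5 = 0.07343.
Total gain g = 0.39317.
A = 1/(1 − 0.39317) = 1.65.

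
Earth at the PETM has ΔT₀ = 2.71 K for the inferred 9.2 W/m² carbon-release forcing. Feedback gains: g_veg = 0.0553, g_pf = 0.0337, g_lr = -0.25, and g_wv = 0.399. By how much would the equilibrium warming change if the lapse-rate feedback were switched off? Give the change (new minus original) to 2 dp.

Original: g = 0.238, ΔT = 2.71/(1−0.238) = 3.5564 K.
Without lapse-rate: g' = 0.488, ΔT' = 2.71/(1−0.488) = 5.2930 K.
Change = 5.2930 − 3.5564 = 1.74 K.

1.74 K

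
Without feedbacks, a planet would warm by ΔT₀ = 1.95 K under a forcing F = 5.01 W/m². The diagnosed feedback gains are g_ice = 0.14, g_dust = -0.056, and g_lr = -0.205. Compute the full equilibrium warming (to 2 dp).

Total gain g = 0.14 − 0.056 − 0.205 = -0.121.
Amplification A = 1/(1 + 0.121) = 0.8921.
ΔT = 1.95 × 0.8921 = 1.74 K.

1.74 K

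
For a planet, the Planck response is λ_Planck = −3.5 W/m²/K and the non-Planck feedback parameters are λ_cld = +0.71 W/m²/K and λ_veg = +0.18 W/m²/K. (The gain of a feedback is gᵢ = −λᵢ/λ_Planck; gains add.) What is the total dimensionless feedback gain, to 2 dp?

Convert to gains: g_cld = 0.71/3.5 = 0.2029; g_veg = 0.18/3.5 = 0.05143.
Total gain g = 0.25433.

0.25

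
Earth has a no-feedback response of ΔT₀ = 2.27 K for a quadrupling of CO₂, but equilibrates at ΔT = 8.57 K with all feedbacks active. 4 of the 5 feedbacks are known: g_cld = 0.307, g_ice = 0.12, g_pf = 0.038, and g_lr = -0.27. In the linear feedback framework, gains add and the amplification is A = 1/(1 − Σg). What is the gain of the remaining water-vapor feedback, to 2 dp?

Amplification A = ΔT/ΔT₀ = 8.57/2.27 = 3.775.
Total gain g = 1 − 1/A = 1 − 1/3.775 = 0.7351.
Known gains sum to 0.307 + 0.12 + 0.038 − 0.27 = 0.195.
g_wv = 0.7351 − 0.195 = 0.54.

0.54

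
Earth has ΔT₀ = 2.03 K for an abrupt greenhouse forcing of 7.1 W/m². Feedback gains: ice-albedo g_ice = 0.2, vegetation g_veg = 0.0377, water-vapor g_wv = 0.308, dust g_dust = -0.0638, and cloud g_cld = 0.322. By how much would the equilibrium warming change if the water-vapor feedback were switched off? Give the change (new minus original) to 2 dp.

-6.32 K

Original: g = 0.8039, ΔT = 2.03/(1−0.8039) = 10.3519 K.
Without water-vapor: g' = 0.4959, ΔT' = 2.03/(1−0.4959) = 4.0270 K.
Change = 4.0270 − 10.3519 = -6.32 K.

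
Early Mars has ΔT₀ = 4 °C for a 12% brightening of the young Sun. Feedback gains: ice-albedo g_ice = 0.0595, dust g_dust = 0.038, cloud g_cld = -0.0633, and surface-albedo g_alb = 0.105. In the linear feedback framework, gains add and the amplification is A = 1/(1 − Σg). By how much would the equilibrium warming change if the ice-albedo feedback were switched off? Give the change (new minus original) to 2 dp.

-0.30 °C

Original: g = 0.1392, ΔT = 4/(1−0.1392) = 4.6468 °C.
Without ice-albedo: g' = 0.0797, ΔT' = 4/(1−0.0797) = 4.3464 °C.
Change = 4.3464 − 4.6468 = -0.30 °C.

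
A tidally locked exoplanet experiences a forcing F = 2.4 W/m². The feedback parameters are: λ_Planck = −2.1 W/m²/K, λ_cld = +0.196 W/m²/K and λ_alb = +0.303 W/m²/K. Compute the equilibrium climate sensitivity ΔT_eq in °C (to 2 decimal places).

1.50 °C

Net feedback parameter λ = (−2.1) + (+0.196) + (+0.303) = -1.601 W/m²/K.
ΔT = −F/λ = −2.4/(-1.601) = 1.50 °C.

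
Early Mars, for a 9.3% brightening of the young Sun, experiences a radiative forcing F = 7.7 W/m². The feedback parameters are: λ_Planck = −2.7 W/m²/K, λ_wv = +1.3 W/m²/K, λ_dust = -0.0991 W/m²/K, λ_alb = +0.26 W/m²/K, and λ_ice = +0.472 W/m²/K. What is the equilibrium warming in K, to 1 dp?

Net feedback parameter λ = (−2.7) + (+1.3) + (-0.0991) + (+0.26) + (+0.472) = -0.7671 W/m²/K.
ΔT = −F/λ = −7.7/(-0.7671) = 10.0 K.

10.0 K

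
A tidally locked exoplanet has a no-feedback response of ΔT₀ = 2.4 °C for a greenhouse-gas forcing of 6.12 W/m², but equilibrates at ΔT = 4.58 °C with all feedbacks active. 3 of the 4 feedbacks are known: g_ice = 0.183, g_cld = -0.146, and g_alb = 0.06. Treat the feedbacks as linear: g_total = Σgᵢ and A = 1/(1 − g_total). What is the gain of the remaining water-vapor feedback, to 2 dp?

0.38

Amplification A = ΔT/ΔT₀ = 4.58/2.4 = 1.908.
Total gain g = 1 − 1/A = 1 − 1/1.908 = 0.4759.
Known gains sum to 0.183 − 0.146 + 0.06 = 0.097.
g_wv = 0.4759 − 0.097 = 0.38.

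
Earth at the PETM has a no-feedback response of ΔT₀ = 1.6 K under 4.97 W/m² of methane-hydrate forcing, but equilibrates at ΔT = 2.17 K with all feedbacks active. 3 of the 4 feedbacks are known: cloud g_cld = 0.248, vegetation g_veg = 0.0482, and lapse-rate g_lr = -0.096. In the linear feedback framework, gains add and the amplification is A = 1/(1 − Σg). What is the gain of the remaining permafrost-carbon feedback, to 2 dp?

Amplification A = ΔT/ΔT₀ = 2.17/1.6 = 1.356.
Total gain g = 1 − 1/A = 1 − 1/1.356 = 0.2625.
Known gains sum to 0.248 + 0.0482 − 0.096 = 0.2002.
g_pf = 0.2625 − 0.2002 = 0.06.

0.06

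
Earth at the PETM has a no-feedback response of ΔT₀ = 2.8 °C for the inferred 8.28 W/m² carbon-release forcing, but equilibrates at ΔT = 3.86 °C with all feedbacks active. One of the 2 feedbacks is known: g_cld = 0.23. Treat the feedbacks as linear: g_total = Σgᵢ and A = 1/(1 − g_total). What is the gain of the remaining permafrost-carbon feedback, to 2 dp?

Amplification A = ΔT/ΔT₀ = 3.86/2.8 = 1.379.
Total gain g = 1 − 1/A = 1 − 1/1.379 = 0.2748.
The known gain is 0.23.
g_pf = 0.2748 − 0.23 = 0.04.

0.04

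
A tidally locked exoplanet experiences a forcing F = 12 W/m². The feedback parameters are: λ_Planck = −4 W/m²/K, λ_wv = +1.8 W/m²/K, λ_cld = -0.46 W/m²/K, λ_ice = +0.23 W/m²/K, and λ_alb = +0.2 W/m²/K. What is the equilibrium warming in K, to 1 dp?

Net feedback parameter λ = (−4) + (+1.8) + (-0.46) + (+0.23) + (+0.2) = -2.23 W/m²/K.
ΔT = −F/λ = −12/(-2.23) = 5.4 K.

5.4 K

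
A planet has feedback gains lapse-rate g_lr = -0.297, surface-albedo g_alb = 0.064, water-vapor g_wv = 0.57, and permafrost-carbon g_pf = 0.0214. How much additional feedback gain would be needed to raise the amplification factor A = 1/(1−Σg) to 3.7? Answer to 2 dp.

Current total gain = 0.3584.
Target gain for A = 3.7: g* = 1 − 1/3.7 = 0.7297.
Additional gain needed = 0.7297 − 0.3584 = 0.37.

0.37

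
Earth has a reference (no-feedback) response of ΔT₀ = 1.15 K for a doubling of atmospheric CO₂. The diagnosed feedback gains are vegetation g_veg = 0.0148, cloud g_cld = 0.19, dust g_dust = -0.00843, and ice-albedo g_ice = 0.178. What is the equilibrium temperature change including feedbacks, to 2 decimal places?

Total gain g = 0.0148 + 0.19 − 0.00843 + 0.178 = 0.37437.
Amplification A = 1/(1 − 0.37437) = 1.598.
ΔT = 1.15 × 1.598 = 1.84 K.

1.84 K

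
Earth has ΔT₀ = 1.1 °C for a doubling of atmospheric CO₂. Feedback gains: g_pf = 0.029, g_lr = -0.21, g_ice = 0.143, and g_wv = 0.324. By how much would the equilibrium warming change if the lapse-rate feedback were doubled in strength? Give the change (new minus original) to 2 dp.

Original: g = 0.286, ΔT = 1.1/(1−0.286) = 1.5406 °C.
With doubled lapse-rate: g' = 0.076, ΔT' = 1.1/(1−0.076) = 1.1905 °C.
Change = 1.1905 − 1.5406 = -0.35 °C.

-0.35 °C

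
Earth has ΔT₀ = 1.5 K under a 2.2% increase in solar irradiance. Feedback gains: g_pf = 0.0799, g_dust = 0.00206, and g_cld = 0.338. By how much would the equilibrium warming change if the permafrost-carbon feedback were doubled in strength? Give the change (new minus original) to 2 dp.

Original: g = 0.41996, ΔT = 1.5/(1−0.41996) = 2.5860 K.
With doubled permafrost-carbon: g' = 0.49986, ΔT' = 1.5/(1−0.49986) = 2.9992 K.
Change = 2.9992 − 2.5860 = 0.41 K.

0.41 K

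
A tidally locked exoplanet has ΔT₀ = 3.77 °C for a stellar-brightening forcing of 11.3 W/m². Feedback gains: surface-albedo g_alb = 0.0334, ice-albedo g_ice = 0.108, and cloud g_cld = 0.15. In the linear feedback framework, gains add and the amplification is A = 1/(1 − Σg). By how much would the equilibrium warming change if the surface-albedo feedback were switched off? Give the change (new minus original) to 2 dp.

Original: g = 0.2914, ΔT = 3.77/(1−0.2914) = 5.3203 °C.
Without surface-albedo: g' = 0.258, ΔT' = 3.77/(1−0.258) = 5.0809 °C.
Change = 5.0809 − 5.3203 = -0.24 °C.

-0.24 °C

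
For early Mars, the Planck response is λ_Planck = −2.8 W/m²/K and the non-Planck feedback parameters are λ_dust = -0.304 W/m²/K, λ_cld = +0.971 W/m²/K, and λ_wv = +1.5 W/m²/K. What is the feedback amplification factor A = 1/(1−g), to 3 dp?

4.423

Convert to gains: g_dust = -0.304/2.8 = -0.1086; g_cld = 0.971/2.8 = 0.3468; g_wv = 1.5/2.8 = 0.5357.
Total gain g = 0.7739.
A = 1/(1 − 0.7739) = 4.423.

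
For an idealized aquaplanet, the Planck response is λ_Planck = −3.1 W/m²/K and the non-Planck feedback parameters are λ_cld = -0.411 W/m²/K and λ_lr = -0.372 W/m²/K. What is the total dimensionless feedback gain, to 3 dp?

-0.253

Convert to gains: g_cld = -0.411/3.1 = -0.1326; g_lr = -0.372/3.1 = -0.12.
Total gain g = -0.2526.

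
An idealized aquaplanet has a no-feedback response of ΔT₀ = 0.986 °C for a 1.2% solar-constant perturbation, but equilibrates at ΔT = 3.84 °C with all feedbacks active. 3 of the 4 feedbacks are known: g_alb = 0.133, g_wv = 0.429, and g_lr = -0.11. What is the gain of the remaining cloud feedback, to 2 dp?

Amplification A = ΔT/ΔT₀ = 3.84/0.986 = 3.895.
Total gain g = 1 − 1/A = 1 − 1/3.895 = 0.7433.
Known gains sum to 0.133 + 0.429 − 0.11 = 0.452.
g_cld = 0.7433 − 0.452 = 0.29.

0.29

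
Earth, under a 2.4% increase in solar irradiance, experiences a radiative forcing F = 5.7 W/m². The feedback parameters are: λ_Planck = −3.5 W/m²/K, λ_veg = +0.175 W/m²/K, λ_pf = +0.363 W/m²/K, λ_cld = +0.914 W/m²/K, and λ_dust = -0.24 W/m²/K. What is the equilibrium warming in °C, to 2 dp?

2.49 °C

Net feedback parameter λ = (−3.5) + (+0.175) + (+0.363) + (+0.914) + (-0.24) = -2.288 W/m²/K.
ΔT = −F/λ = −5.7/(-2.288) = 2.49 °C.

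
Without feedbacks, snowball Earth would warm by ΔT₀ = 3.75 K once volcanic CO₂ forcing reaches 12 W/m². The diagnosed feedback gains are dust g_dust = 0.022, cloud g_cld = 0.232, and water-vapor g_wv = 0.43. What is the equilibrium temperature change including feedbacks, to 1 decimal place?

11.9 K

Total gain g = 0.022 + 0.232 + 0.43 = 0.684.
Amplification A = 1/(1 − 0.684) = 3.165.
ΔT = 3.75 × 3.165 = 11.9 K.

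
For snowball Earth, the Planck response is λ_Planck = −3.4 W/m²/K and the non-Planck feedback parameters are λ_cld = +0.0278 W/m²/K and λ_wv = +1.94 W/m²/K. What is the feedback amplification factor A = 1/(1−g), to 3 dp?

Convert to gains: g_cld = 0.0278/3.4 = 0.008176; g_wv = 1.94/3.4 = 0.5706.
Total gain g = 0.578776.
A = 1/(1 − 0.578776) = 2.374.

2.374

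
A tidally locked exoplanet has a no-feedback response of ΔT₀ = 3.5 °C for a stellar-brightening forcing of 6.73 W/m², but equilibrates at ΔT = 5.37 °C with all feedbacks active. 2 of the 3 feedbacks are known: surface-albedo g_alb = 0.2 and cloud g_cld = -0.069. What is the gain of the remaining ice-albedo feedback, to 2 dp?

0.22

Amplification A = ΔT/ΔT₀ = 5.37/3.5 = 1.534.
Total gain g = 1 − 1/A = 1 − 1/1.534 = 0.3481.
Known gains sum to 0.2 − 0.069 = 0.131.
g_ice = 0.3481 − 0.131 = 0.22.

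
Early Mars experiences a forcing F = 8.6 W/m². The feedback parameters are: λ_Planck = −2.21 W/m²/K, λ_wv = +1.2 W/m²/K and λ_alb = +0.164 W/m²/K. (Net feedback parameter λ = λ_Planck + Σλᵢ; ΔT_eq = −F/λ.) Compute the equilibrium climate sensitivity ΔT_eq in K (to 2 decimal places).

Net feedback parameter λ = (−2.21) + (+1.2) + (+0.164) = -0.846 W/m²/K.
ΔT = −F/λ = −8.6/(-0.846) = 10.17 K.

10.17 K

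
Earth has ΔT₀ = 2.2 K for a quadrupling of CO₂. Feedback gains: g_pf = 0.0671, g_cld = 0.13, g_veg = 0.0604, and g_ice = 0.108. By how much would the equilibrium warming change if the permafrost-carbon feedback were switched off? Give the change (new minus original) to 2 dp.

Original: g = 0.3655, ΔT = 2.2/(1−0.3655) = 3.4673 K.
Without permafrost-carbon: g' = 0.2984, ΔT' = 2.2/(1−0.2984) = 3.1357 K.
Change = 3.1357 − 3.4673 = -0.33 K.

-0.33 K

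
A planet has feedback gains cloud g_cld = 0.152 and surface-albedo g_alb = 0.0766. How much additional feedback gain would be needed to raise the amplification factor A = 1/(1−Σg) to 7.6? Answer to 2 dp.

0.64

Current total gain = 0.2286.
Target gain for A = 7.6: g* = 1 − 1/7.6 = 0.8684.
Additional gain needed = 0.8684 − 0.2286 = 0.64.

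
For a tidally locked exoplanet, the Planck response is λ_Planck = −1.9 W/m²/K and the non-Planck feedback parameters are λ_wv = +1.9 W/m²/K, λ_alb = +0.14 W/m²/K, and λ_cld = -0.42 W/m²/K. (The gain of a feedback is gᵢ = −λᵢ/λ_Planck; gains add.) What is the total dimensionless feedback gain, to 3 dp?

0.853

Convert to gains: g_wv = 1.9/1.9 = 1; g_alb = 0.14/1.9 = 0.07368; g_cld = -0.42/1.9 = -0.2211.
Total gain g = 0.85258.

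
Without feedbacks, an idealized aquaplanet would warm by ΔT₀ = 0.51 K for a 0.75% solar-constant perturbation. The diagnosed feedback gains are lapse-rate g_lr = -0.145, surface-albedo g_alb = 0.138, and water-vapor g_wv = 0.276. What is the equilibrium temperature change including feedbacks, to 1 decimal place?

Total gain g = -0.145 + 0.138 + 0.276 = 0.269.
Amplification A = 1/(1 − 0.269) = 1.368.
ΔT = 0.51 × 1.368 = 0.7 K.

0.7 K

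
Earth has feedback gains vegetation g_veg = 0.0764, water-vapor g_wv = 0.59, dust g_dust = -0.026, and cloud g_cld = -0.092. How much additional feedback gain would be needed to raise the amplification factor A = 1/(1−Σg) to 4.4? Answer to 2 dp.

0.22

Current total gain = 0.5484.
Target gain for A = 4.4: g* = 1 − 1/4.4 = 0.7727.
Additional gain needed = 0.7727 − 0.5484 = 0.22.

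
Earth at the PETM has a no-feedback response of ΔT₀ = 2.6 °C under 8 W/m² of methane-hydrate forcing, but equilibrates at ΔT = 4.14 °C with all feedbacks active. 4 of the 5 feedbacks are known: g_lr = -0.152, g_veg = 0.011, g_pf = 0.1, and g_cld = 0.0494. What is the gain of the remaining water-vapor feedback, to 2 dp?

0.36

Amplification A = ΔT/ΔT₀ = 4.14/2.6 = 1.592.
Total gain g = 1 − 1/A = 1 − 1/1.592 = 0.3719.
Known gains sum to -0.152 + 0.011 + 0.1 + 0.0494 = 0.0084.
g_wv = 0.3719 − 0.0084 = 0.36.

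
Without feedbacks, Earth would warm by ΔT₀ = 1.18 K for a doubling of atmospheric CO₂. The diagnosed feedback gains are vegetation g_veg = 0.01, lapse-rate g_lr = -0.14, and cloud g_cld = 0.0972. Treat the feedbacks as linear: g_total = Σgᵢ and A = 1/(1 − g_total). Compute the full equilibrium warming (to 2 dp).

Total gain g = 0.01 − 0.14 + 0.0972 = -0.0328.
Amplification A = 1/(1 + 0.0328) = 0.9682.
ΔT = 1.18 × 0.9682 = 1.14 K.

1.14 K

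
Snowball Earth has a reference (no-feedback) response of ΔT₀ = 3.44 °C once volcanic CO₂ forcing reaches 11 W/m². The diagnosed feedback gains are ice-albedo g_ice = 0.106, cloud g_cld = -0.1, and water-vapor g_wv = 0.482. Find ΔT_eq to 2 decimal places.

Total gain g = 0.106 − 0.1 + 0.482 = 0.488.
Amplification A = 1/(1 − 0.488) = 1.953.
ΔT = 3.44 × 1.953 = 6.72 °C.

6.72 °C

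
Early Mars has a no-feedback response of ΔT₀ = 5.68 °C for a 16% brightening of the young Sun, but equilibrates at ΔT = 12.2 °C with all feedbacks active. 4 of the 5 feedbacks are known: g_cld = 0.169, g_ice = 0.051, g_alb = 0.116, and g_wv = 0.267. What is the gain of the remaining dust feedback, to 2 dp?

Amplification A = ΔT/ΔT₀ = 12.2/5.68 = 2.148.
Total gain g = 1 − 1/A = 1 − 1/2.148 = 0.5345.
Known gains sum to 0.169 + 0.051 + 0.116 + 0.267 = 0.603.
g_dust = 0.5345 − 0.603 = -0.07.

-0.07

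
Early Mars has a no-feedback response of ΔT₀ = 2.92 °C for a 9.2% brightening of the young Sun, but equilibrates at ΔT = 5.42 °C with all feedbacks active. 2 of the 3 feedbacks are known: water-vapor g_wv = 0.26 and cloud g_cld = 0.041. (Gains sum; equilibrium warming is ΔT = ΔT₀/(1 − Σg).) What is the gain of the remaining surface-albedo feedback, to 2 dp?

Amplification A = ΔT/ΔT₀ = 5.42/2.92 = 1.856.
Total gain g = 1 − 1/A = 1 − 1/1.856 = 0.4612.
Known gains sum to 0.26 + 0.041 = 0.301.
g_alb = 0.4612 − 0.301 = 0.16.

0.16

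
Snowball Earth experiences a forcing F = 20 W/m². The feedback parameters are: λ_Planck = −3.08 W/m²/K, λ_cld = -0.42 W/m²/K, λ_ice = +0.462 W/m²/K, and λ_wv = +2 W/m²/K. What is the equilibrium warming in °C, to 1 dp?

Net feedback parameter λ = (−3.08) + (-0.42) + (+0.462) + (+2) = -1.038 W/m²/K.
ΔT = −F/λ = −20/(-1.038) = 19.3 °C.

19.3 °C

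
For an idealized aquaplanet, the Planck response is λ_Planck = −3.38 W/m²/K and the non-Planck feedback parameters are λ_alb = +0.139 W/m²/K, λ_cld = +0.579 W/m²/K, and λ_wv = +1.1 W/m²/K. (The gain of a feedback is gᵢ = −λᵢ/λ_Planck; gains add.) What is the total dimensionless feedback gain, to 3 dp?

Convert to gains: g_alb = 0.139/3.38 = 0.04112; g_cld = 0.579/3.38 = 0.1713; g_wv = 1.1/3.38 = 0.3254.
Total gain g = 0.53782.

0.538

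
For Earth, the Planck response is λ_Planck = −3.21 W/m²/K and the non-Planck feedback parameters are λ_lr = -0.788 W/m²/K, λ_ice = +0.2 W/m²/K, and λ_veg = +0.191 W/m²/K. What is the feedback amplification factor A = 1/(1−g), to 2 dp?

Convert to gains: g_lr = -0.788/3.21 = -0.2455; g_ice = 0.2/3.21 = 0.06231; g_veg = 0.191/3.21 = 0.0595.
Total gain g = -0.12369.
A = 1/(1 + 0.12369) = 0.89.

0.89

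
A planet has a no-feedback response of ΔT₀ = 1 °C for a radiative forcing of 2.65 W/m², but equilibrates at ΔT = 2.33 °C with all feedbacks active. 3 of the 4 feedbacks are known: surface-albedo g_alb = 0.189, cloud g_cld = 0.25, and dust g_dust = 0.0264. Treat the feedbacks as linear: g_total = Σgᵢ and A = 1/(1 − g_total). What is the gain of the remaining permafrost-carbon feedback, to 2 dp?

0.11

Amplification A = ΔT/ΔT₀ = 2.33/1 = 2.33.
Total gain g = 1 − 1/A = 1 − 1/2.33 = 0.5708.
Known gains sum to 0.189 + 0.25 + 0.0264 = 0.4654.
g_pf = 0.5708 − 0.4654 = 0.11.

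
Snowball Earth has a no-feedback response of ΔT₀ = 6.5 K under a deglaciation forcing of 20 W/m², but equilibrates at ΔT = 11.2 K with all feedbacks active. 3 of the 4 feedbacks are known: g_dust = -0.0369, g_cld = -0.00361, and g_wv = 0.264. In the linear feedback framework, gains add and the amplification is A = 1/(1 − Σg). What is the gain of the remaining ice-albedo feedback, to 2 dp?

Amplification A = ΔT/ΔT₀ = 11.2/6.5 = 1.723.
Total gain g = 1 − 1/A = 1 − 1/1.723 = 0.4196.
Known gains sum to -0.0369 − 0.00361 + 0.264 = 0.22349.
g_ice = 0.4196 − 0.22349 = 0.20.

0.20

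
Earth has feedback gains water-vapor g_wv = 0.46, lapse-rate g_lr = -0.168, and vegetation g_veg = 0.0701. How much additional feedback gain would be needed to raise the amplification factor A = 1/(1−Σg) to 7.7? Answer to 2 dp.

0.51

Current total gain = 0.3621.
Target gain for A = 7.7: g* = 1 − 1/7.7 = 0.8701.
Additional gain needed = 0.8701 − 0.3621 = 0.51.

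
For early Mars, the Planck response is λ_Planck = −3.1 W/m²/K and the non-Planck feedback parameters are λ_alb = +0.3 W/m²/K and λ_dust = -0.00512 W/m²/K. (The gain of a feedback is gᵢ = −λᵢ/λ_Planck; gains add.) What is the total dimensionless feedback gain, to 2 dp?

0.10

Convert to gains: g_alb = 0.3/3.1 = 0.09677; g_dust = -0.00512/3.1 = -0.001652.
Total gain g = 0.095118.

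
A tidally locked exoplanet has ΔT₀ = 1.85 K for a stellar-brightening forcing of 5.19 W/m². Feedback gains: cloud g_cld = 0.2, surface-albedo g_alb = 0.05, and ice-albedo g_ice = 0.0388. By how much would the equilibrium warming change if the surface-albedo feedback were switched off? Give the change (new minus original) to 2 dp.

Original: g = 0.2888, ΔT = 1.85/(1−0.2888) = 2.6012 K.
Without surface-albedo: g' = 0.2388, ΔT' = 1.85/(1−0.2388) = 2.4304 K.
Change = 2.4304 − 2.6012 = -0.17 K.

-0.17 K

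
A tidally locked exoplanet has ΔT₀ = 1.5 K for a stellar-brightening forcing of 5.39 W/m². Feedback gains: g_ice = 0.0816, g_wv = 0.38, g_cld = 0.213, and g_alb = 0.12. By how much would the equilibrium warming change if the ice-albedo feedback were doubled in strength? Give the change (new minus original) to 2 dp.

Original: g = 0.7946, ΔT = 1.5/(1−0.7946) = 7.3028 K.
With doubled ice-albedo: g' = 0.8762, ΔT' = 1.5/(1−0.8762) = 12.1163 K.
Change = 12.1163 − 7.3028 = 4.81 K.

4.81 K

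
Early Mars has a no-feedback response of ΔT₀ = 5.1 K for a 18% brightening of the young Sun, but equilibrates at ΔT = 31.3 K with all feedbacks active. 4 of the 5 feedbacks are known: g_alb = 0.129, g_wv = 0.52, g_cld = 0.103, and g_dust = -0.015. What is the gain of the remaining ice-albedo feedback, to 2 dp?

Amplification A = ΔT/ΔT₀ = 31.3/5.1 = 6.137.
Total gain g = 1 − 1/A = 1 − 1/6.137 = 0.8371.
Known gains sum to 0.129 + 0.52 + 0.103 − 0.015 = 0.737.
g_ice = 0.8371 − 0.737 = 0.10.

0.10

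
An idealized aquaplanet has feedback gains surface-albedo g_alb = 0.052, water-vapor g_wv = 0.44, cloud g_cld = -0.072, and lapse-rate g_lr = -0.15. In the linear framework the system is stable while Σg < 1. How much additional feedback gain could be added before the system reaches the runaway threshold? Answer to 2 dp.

Current total gain = 0.052 + 0.44 − 0.072 − 0.15 = 0.27.
Margin to runaway = 1 − 0.27 = 0.73.

0.73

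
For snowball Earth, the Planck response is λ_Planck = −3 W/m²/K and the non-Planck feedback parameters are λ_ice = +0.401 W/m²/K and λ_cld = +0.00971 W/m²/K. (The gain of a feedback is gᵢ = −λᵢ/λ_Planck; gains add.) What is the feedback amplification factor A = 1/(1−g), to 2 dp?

1.16

Convert to gains: g_ice = 0.401/3 = 0.1337; g_cld = 0.00971/3 = 0.003237.
Total gain g = 0.136937.
A = 1/(1 − 0.136937) = 1.16.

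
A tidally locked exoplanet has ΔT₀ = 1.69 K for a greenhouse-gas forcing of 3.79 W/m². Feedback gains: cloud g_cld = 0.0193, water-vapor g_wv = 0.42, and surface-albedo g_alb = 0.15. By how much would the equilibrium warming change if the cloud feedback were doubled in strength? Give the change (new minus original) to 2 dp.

0.20 K

Original: g = 0.5893, ΔT = 1.69/(1−0.5893) = 4.1149 K.
With doubled cloud: g' = 0.6086, ΔT' = 1.69/(1−0.6086) = 4.3178 K.
Change = 4.3178 − 4.1149 = 0.20 K.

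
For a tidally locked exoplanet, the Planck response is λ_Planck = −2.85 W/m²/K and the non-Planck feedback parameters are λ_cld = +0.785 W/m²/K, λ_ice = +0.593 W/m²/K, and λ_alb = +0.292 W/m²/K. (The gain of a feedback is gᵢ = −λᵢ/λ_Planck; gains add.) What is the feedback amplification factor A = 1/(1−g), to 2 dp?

Convert to gains: g_cld = 0.785/2.85 = 0.2754; g_ice = 0.593/2.85 = 0.2081; g_alb = 0.292/2.85 = 0.1025.
Total gain g = 0.586.
A = 1/(1 − 0.586) = 2.42.

2.42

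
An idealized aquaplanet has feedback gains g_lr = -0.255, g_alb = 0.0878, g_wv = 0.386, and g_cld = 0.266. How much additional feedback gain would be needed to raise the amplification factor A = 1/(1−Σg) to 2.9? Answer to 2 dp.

0.17

Current total gain = 0.4848.
Target gain for A = 2.9: g* = 1 − 1/2.9 = 0.6552.
Additional gain needed = 0.6552 − 0.4848 = 0.17.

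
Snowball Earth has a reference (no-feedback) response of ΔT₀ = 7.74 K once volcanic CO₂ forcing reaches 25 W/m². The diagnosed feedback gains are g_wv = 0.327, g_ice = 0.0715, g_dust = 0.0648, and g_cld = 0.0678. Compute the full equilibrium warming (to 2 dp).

Total gain g = 0.327 + 0.0715 + 0.0648 + 0.0678 = 0.5311.
Amplification A = 1/(1 − 0.5311) = 2.133.
ΔT = 7.74 × 2.133 = 16.51 K.

16.51 K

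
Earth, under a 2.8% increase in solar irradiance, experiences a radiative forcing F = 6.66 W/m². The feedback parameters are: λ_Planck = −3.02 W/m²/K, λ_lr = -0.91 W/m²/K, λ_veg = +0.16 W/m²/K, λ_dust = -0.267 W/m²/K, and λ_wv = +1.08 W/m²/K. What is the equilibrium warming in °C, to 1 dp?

Net feedback parameter λ = (−3.02) + (-0.91) + (+0.16) + (-0.267) + (+1.08) = -2.957 W/m²/K.
ΔT = −F/λ = −6.66/(-2.957) = 2.3 °C.

2.3 °C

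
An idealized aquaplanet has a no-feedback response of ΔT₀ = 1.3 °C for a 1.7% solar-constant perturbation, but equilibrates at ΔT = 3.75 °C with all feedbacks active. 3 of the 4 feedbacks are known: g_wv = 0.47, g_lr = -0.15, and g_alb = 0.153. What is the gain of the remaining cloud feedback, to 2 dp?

Amplification A = ΔT/ΔT₀ = 3.75/1.3 = 2.885.
Total gain g = 1 − 1/A = 1 − 1/2.885 = 0.6534.
Known gains sum to 0.47 − 0.15 + 0.153 = 0.473.
g_cld = 0.6534 − 0.473 = 0.18.

0.18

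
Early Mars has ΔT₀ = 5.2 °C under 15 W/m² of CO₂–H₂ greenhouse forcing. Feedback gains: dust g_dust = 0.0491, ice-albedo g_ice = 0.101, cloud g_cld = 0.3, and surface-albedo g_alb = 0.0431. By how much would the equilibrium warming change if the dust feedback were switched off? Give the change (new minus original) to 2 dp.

-0.91 °C

Original: g = 0.4932, ΔT = 5.2/(1−0.4932) = 10.2605 °C.
Without dust: g' = 0.4441, ΔT' = 5.2/(1−0.4441) = 9.3542 °C.
Change = 9.3542 − 10.2605 = -0.91 °C.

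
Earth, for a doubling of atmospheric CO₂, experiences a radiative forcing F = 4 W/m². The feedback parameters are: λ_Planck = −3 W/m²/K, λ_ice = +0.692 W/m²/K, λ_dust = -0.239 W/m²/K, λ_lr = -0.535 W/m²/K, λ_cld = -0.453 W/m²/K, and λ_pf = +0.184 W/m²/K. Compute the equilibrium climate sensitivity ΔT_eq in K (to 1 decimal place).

Net feedback parameter λ = (−3) + (+0.692) + (-0.239) + (-0.535) + (-0.453) + (+0.184) = -3.351 W/m²/K.
ΔT = −F/λ = −4/(-3.351) = 1.2 K.

1.2 K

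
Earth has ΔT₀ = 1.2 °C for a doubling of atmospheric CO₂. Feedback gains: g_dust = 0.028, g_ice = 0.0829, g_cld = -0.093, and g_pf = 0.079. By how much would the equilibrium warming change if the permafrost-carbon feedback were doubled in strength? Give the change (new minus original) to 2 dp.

0.13 °C

Original: g = 0.0969, ΔT = 1.2/(1−0.0969) = 1.3288 °C.
With doubled permafrost-carbon: g' = 0.1759, ΔT' = 1.2/(1−0.1759) = 1.4561 °C.
Change = 1.4561 − 1.3288 = 0.13 °C.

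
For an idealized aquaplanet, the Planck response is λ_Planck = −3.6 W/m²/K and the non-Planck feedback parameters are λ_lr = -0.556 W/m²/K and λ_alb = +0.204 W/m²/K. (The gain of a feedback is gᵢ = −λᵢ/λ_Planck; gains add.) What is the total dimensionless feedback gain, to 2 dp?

Convert to gains: g_lr = -0.556/3.6 = -0.1544; g_alb = 0.204/3.6 = 0.05667.
Total gain g = -0.09773.

-0.10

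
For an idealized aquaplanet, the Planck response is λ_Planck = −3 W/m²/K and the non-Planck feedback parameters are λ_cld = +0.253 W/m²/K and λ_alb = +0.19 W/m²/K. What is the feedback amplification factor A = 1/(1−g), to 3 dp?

1.173

Convert to gains: g_cld = 0.253/3 = 0.08433; g_alb = 0.19/3 = 0.06333.
Total gain g = 0.14766.
A = 1/(1 − 0.14766) = 1.173.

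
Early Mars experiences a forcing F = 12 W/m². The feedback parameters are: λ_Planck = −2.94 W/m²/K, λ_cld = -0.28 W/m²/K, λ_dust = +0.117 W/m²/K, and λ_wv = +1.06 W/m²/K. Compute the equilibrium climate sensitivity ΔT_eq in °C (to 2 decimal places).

5.87 °C

Net feedback parameter λ = (−2.94) + (-0.28) + (+0.117) + (+1.06) = -2.043 W/m²/K.
ΔT = −F/λ = −12/(-2.043) = 5.87 °C.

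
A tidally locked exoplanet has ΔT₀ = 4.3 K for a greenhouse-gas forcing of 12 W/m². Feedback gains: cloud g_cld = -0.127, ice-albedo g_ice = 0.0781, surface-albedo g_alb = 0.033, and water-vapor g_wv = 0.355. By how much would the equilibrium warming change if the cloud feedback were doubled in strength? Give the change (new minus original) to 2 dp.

-1.05 K

Original: g = 0.3391, ΔT = 4.3/(1−0.3391) = 6.5063 K.
With doubled cloud: g' = 0.2121, ΔT' = 4.3/(1−0.2121) = 5.4575 K.
Change = 5.4575 − 6.5063 = -1.05 K.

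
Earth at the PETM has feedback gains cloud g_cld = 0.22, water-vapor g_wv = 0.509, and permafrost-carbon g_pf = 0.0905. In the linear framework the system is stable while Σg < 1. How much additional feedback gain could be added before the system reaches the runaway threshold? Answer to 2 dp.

Current total gain = 0.22 + 0.509 + 0.0905 = 0.8195.
Margin to runaway = 1 − 0.8195 = 0.18.

0.18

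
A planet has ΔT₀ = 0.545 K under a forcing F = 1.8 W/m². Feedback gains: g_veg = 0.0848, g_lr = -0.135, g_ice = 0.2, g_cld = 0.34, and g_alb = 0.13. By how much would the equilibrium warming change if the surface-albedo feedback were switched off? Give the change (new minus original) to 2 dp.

-0.37 K

Original: g = 0.6198, ΔT = 0.545/(1−0.6198) = 1.4335 K.
Without surface-albedo: g' = 0.4898, ΔT' = 0.545/(1−0.4898) = 1.0682 K.
Change = 1.0682 − 1.4335 = -0.37 K.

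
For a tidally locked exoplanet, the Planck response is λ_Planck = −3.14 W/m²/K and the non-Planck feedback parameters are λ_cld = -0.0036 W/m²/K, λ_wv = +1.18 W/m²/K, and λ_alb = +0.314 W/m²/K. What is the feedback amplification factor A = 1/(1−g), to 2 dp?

Convert to gains: g_cld = -0.0036/3.14 = -0.001146; g_wv = 1.18/3.14 = 0.3758; g_alb = 0.314/3.14 = 0.1.
Total gain g = 0.474654.
A = 1/(1 − 0.474654) = 1.90.

1.90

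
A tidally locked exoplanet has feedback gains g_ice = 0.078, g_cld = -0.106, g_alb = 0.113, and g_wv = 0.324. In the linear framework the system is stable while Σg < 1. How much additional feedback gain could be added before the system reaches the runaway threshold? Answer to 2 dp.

Current total gain = 0.078 − 0.106 + 0.113 + 0.324 = 0.409.
Margin to runaway = 1 − 0.409 = 0.59.

0.59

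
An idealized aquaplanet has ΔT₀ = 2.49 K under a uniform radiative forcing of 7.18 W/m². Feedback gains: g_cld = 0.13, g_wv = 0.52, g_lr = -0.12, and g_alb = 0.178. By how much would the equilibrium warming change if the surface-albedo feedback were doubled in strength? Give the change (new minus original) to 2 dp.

13.31 K

Original: g = 0.708, ΔT = 2.49/(1−0.708) = 8.5274 K.
With doubled surface-albedo: g' = 0.886, ΔT' = 2.49/(1−0.886) = 21.8421 K.
Change = 21.8421 − 8.5274 = 13.31 K.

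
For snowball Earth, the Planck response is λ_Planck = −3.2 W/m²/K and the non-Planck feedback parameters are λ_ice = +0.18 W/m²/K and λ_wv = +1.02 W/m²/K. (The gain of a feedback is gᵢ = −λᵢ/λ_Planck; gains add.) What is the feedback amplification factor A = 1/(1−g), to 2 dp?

Convert to gains: g_ice = 0.18/3.2 = 0.05625; g_wv = 1.02/3.2 = 0.3187.
Total gain g = 0.37495.
A = 1/(1 − 0.37495) = 1.60.

1.60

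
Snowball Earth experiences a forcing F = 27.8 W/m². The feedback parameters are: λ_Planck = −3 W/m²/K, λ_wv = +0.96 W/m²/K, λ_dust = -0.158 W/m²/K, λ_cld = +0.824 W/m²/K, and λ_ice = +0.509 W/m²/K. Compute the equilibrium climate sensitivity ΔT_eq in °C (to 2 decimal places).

Net feedback parameter λ = (−3) + (+0.96) + (-0.158) + (+0.824) + (+0.509) = -0.865 W/m²/K.
ΔT = −F/λ = −27.8/(-0.865) = 32.14 °C.

32.14 °C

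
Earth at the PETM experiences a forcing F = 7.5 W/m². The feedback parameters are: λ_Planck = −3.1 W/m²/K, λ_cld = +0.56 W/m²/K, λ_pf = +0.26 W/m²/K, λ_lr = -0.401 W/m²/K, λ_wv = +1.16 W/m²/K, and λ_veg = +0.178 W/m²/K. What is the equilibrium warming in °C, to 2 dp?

Net feedback parameter λ = (−3.1) + (+0.56) + (+0.26) + (-0.401) + (+1.16) + (+0.178) = -1.343 W/m²/K.
ΔT = −F/λ = −7.5/(-1.343) = 5.58 °C.

5.58 °C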